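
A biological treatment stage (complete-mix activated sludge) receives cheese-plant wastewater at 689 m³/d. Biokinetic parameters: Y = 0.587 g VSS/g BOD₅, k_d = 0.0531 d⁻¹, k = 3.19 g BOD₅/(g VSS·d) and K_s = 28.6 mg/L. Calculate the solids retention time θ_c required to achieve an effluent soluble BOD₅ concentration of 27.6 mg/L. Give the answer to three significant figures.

θ_c ≈ 1.15 d

Specific growth rate at S = 27.6 mg/L: μ = YkS/(K_s+S) = 0.587·3.19·27.6/(28.6+27.6) = 0.9196 d⁻¹.
θ_c = 1/(μ − k_d) = 1/(0.9196 − 0.0531) = 1/0.8665 = 1.154 d.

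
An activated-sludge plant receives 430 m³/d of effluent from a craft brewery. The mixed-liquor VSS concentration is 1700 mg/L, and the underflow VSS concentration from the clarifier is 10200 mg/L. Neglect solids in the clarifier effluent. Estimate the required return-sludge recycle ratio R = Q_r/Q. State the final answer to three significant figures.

Mass balance around the secondary clarifier (neglecting effluent solids): R = X / (X_r − X) = 1700 / (10200 − 1700) = 0.2000.

R ≈ 0.200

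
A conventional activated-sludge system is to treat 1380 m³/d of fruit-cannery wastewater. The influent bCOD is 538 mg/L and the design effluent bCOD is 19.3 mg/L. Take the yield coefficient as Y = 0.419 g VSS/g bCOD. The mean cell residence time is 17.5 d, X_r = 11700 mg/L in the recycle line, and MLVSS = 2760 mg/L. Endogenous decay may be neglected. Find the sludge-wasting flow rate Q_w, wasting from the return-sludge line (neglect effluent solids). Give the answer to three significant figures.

Biomass mass balance (decay neglected): V·X = Y·Q·(S₀ − S)·θ_c, so V = 0.419 × 1380 × (538 − 19.3) × 17.5 / 2760 = 1902 m³.
Q_w = (V·X)/(θ_c X_r) = 1902 × 2760 / (17.5 × 11700) = 25.63 m³/d.

Q_w ≈ 25.6 m³/d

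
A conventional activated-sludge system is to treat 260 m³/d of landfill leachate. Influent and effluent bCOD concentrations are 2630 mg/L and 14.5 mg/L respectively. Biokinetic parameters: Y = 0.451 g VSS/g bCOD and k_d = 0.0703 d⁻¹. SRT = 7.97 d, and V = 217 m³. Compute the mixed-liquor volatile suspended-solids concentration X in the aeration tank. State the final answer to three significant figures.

From V·X·(1 + k_d·θ_c) = Y·Q·(S₀ − S)·θ_c: X = 0.451 × 260 × (2630 − 14.5) × 7.97 / [217 × (1 + 0.0703 × 7.97)] = 7219 mg/L.

X ≈ 7220 mg/L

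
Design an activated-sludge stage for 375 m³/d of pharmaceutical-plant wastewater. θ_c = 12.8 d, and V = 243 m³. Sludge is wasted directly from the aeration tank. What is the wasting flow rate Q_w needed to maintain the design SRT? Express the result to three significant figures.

Wasting from the aeration tank: Q_w = V / θ_c = 243.0 / 12.8 = 18.98 m³/d.

Q_w ≈ 19.0 m³/d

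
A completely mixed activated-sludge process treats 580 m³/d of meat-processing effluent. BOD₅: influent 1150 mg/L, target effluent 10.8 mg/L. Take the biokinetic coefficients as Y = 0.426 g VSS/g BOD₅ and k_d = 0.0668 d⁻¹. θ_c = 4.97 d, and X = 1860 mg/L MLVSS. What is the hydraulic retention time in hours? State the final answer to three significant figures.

From the SRT design equation V = Y Q (S₀−S) θ_c / [X (1 + k_d θ_c)] = 0.426 × 580 × (1150 − 10.8) × 4.97 / [1860 × (1 + 0.0668 × 4.97)] = 1.4×10^6 / 2478 = 564.6 m³.
τ = V/Q = 564.6/580 = 0.9735 d, or 23.36 h.

τ ≈ 23.4 h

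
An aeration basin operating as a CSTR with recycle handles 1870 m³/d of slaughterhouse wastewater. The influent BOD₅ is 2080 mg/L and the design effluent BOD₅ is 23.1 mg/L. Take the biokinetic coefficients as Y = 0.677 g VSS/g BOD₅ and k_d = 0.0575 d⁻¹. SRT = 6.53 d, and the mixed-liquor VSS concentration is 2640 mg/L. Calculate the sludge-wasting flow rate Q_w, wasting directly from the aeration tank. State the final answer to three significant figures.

Steady-state biomass mass balance: V·X·(1 + k_d·θ_c) = Y·Q·(S₀ − S)·θ_c, so V = 0.677 × 1870 × (2080 − 23.1) × 6.53 / [2640 × (1 + 0.0575 × 6.53)] = 1.7×10^7 / 3631 = 4683 m³.
Wasting from the aeration tank: Q_w = V / θ_c = 4683 / 6.53 = 717.1 m³/d.

Q_w ≈ 717 m³/d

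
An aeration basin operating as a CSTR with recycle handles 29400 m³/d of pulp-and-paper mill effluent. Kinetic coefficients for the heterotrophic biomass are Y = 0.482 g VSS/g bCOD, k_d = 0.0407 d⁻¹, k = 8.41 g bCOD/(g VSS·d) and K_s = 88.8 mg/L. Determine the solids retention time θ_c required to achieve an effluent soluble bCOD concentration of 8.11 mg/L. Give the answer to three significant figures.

At the target effluent, Y k S/(K_s+S) = 0.482×8.41×8.11/96.91 = 0.3392 d⁻¹.
Then 1/θ_c = μ − k_d = 0.3392 − 0.0407 = 0.2985 d⁻¹, giving θ_c = 3.350 d.

θ_c ≈ 3.35 d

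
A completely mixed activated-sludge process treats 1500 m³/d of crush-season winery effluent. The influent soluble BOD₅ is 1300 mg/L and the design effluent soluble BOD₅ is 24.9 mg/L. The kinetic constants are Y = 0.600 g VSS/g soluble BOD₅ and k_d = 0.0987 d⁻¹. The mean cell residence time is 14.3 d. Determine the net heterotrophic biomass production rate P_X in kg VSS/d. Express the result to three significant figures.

The observed yield is Y_obs = Y/(1 + k_d·θ_c) = 0.600 / (1 + 0.0987 × 14.3) = 0.600 / 2.411 = 0.2488 g VSS per g soluble BOD₅ removed.
Mass of soluble BOD₅ removed per day: Q(S₀ − S) = 1500 × 1275 g/m³ = 1913 kg/d.
Net biomass production P_X = Y_obs × Q·(S₀ − S) = 0.2488 × 1913 = 475.9 kg VSS/d.

P_X ≈ 476 kg VSS/d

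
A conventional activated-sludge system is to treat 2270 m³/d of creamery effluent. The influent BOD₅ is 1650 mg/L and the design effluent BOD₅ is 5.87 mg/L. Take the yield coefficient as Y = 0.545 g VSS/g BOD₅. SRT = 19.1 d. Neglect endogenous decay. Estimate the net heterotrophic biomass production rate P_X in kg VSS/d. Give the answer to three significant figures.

P_X ≈ 2030 kg VSS/d

With endogenous decay neglected, the observed yield equals the true yield: Y_obs = Y = 0.545 g VSS/g BOD₅.
Q·(S₀ − S) = 2270 × (1650 − 5.87) × 10⁻³ = 3732 kg/d removed.
Biomass produced: P_X = Y_obs·Q·ΔS = 0.5450 × 3732 ≈ 2034 kg VSS/d.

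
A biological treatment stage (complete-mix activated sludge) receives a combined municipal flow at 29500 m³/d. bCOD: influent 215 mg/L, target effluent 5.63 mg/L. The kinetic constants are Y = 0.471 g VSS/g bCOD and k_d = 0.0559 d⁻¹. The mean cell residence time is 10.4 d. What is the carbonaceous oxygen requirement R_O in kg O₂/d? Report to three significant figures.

R_O ≈ 3560 kg O₂/d

Observed yield with endogenous decay: Y_obs = Y / (1 + k_d·θ_c) = 0.471 / (1 + 0.0559 × 10.4) = 0.471 / 1.581 = 0.2978 g VSS/g bCOD.
Q·(S₀ − S) = 29500 × (215 − 5.63) × 10⁻³ = 6176 kg/d removed.
Biomass synthesised: P_X = Y_obs × 6176 = 1840 kg VSS/d.
R_O = Q·(S₀ − S) − 1.42·P_X = 6176 − 1.42 × 1840 = 3564 kg O₂/d.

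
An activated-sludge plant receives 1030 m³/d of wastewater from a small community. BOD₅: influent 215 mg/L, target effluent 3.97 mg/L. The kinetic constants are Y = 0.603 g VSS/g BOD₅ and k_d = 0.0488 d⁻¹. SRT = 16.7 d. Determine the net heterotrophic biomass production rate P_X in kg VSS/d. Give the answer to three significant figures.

Correct the yield for decay: Y_obs = Y/(1 + k_d θ_c) = 0.603 / (1 + 0.0488 × 16.7) = 0.603 / 1.815 = 0.3322.
Mass of BOD₅ removed per day: Q(S₀ − S) = 1030 × 211.0 g/m³ = 217.4 kg/d.
So the net sludge growth is P_X = 0.3322 × 217.4 = 72.22 kg VSS/d.

P_X ≈ 72.2 kg VSS/d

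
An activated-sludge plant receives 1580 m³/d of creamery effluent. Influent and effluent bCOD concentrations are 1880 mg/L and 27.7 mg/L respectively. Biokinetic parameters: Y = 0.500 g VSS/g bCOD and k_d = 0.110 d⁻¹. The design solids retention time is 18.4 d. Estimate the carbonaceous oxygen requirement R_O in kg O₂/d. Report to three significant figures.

R_O ≈ 2240 kg O₂/d

The observed yield is Y_obs = Y/(1 + k_d·θ_c) = 0.500 / (1 + 0.110 × 18.4) = 0.500 / 3.024 = 0.1653 g VSS per g bCOD removed.
Substrate removed = Q·(S₀ − S) = 1580 m³/d × (1880 − 27.7) g/m³ = 2.93×10^6 g/d = 2927 kg/d.
P_X = Y_obs·Q·(S₀ − S) = 0.1653 × 2927 = 483.9 kg VSS/d.
R_O = Q·ΔS − 1.42 P_X = 2927 − 687.1 = 2239 kg O₂/d.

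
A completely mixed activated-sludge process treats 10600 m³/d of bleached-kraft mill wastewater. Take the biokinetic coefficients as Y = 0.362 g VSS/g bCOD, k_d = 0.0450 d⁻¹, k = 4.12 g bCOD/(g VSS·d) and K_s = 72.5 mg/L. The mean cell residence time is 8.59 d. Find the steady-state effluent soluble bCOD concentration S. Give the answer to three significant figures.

Effluent substrate depends only on kinetics and SRT: S = K_s(1 + k_d θ_c) / [θ_c(Yk − k_d) − 1] = 72.5 × (1 + 0.0450 × 8.59) / [8.59 × (0.362 × 4.12 − 0.0450) − 1] = 100.5 / 11.42 = 8.799 mg/L.

S ≈ 8.80 mg/L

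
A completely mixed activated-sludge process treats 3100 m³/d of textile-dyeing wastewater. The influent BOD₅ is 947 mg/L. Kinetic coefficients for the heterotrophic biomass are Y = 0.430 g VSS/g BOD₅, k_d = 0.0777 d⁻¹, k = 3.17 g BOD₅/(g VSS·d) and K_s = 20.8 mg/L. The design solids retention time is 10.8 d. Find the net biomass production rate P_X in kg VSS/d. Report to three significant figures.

P_X ≈ 684 kg VSS/d

From the Monod/SRT balance for a CMAS, S = K_s·(1+k_d θ_c)/[θ_c·(Y k − k_d) − 1] = 20.8 × (1 + 0.0777 × 10.8) / [10.8 × (0.430 × 3.17 − 0.0777) − 1] = 38.25 / 12.88 = 2.970 mg/L.
Y_obs = Y / (1 + k_d θ_c) = 0.430 / (1 + 0.0777 × 10.8) = 0.430 / 1.839 = 0.2338.
Substrate removed = Q·(S₀ − S) = 3100 m³/d × (947 − 2.97) g/m³ = 2.93×10^6 g/d = 2926 kg/d.
So the net sludge growth is P_X = 0.2338 × 2926 = 684.2 kg VSS/d.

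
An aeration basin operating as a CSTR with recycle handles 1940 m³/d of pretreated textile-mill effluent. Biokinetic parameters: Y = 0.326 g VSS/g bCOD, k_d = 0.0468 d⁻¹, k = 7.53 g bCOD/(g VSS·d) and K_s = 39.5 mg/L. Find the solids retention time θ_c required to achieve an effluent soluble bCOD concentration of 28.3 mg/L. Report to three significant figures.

Specific growth rate at S = 28.3 mg/L: μ = YkS/(K_s+S) = 0.326·7.53·28.3/(39.5+28.3) = 1.025 d⁻¹.
Then 1/θ_c = μ − k_d = 1.025 − 0.0468 = 0.9778 d⁻¹, giving θ_c = 1.023 d.

θ_c ≈ 1.02 d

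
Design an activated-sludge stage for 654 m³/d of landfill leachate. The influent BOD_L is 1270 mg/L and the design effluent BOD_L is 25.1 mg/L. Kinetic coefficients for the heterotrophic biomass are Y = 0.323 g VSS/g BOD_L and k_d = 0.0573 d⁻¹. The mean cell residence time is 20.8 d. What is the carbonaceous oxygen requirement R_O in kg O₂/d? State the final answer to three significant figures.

Y_obs = Y / (1 + k_d θ_c) = 0.323 / (1 + 0.0573 × 20.8) = 0.323 / 2.192 = 0.1474.
Mass of BOD_L removed per day: Q(S₀ − S) = 654 × 1245 g/m³ = 814.2 kg/d.
Net sludge production P_X = 0.1474 × 814.2 = 120.0 kg VSS/d.
R_O = Q·(S₀ − S) − 1.42·P_X = 814.2 − 1.42 × 120.0 = 643.8 kg O₂/d.

R_O ≈ 644 kg O₂/d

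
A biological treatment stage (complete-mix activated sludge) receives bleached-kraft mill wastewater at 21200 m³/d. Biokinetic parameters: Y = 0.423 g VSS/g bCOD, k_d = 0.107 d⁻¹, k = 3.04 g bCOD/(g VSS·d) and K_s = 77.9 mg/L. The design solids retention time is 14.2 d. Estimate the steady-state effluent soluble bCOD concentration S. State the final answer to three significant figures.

For a completely mixed reactor with recycle the Lawrence–McCarty relation gives S = K_s·(1 + k_d·θ_c) / [θ_c·(Y·k − k_d) − 1] = 77.9 × (1 + 0.107 × 14.2) / [14.2 × (0.423 × 3.04 − 0.107) − 1] = 196.3 / 15.74 = 12.47 mg/L.

S ≈ 12.5 mg/L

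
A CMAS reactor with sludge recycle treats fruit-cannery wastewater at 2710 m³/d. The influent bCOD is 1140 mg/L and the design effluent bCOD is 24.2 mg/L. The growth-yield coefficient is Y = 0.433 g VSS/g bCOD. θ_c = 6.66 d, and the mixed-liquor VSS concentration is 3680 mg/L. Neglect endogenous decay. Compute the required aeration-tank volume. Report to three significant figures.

V·X = Y·Q·ΔS·θ_c gives V = 0.433 × 2710 × (1140 − 24.2) × 6.66 / 3680 = 2370 m³.

V ≈ 2370 m³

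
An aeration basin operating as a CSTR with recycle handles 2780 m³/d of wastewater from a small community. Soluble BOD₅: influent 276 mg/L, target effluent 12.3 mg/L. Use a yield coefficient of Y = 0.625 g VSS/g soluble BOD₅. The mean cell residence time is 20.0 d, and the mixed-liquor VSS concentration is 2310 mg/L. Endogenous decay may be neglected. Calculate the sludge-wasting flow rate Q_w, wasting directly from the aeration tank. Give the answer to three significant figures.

Biomass mass balance (decay neglected): V·X = Y·Q·(S₀ − S)·θ_c, so V = 0.625 × 2780 × (276 − 12.3) × 20.0 / 2310 = 3967 m³.
For wasting at MLVSS concentration, Q_w = V/θ_c = 3967/20.0 = 198.3 m³/d.

Q_w ≈ 198 m³/d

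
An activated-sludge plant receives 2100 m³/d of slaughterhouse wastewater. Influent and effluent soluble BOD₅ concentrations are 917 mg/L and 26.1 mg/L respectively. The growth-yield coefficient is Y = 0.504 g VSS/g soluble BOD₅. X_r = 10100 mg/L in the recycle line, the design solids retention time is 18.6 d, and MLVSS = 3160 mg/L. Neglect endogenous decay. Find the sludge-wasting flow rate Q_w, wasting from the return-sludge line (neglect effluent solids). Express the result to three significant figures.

Q_w ≈ 93.4 m³/d

With k_d = 0 the design equation reduces to V = Y Q (S₀−S) θ_c / X = 0.504 × 2100 × (917 − 26.1) × 18.6 / 3160 = 5550 m³.
Wasting from the return line (neglecting effluent solids): Q_w = V·X / (θ_c·X_r) = 5550 × 3160 / (18.6 × 10100) = 93.36 m³/d.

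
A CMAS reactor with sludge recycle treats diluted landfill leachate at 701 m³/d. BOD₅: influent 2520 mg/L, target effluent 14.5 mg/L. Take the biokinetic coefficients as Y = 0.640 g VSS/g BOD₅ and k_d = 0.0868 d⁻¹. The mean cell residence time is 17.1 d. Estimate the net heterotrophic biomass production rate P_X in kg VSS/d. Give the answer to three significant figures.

Observed yield with endogenous decay: Y_obs = Y / (1 + k_d·θ_c) = 0.640 / (1 + 0.0868 × 17.1) = 0.640 / 2.484 = 0.2576 g VSS/g BOD₅.
ΔS = 2520 − 14.5 = 2506 mg/L, so the substrate removal rate is 701 × 2506/1000 = 1756 kg BOD₅/d.
So the net sludge growth is P_X = 0.2576 × 1756 = 452.5 kg VSS/d.

P_X ≈ 452 kg VSS/d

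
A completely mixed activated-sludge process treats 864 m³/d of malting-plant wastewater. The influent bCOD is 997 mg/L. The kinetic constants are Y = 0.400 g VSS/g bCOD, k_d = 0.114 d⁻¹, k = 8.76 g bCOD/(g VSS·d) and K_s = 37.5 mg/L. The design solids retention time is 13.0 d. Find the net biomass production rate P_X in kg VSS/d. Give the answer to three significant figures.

For a completely mixed reactor with recycle the Lawrence–McCarty relation gives S = K_s·(1 + k_d·θ_c) / [θ_c·(Y·k − k_d) − 1] = 37.5 × (1 + 0.114 × 13.0) / [13.0 × (0.400 × 8.76 − 0.114) − 1] = 93.08 / 43.07 = 2.161 mg/L.
Y_obs = Y / (1 + k_d θ_c) = 0.400 / (1 + 0.114 × 13.0) = 0.400 / 2.482 = 0.1612.
ΔS = 997 − 2.16 = 994.8 mg/L, so the substrate removal rate is 864 × 994.8/1000 = 859.5 kg bCOD/d.
Biomass produced: P_X = Y_obs·Q·ΔS = 0.1612 × 859.5 ≈ 138.5 kg VSS/d.

P_X ≈ 139 kg VSS/d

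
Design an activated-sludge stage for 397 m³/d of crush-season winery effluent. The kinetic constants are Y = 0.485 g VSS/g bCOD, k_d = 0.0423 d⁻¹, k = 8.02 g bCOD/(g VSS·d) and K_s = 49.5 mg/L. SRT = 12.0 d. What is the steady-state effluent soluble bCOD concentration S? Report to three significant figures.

For a completely mixed reactor with recycle the Lawrence–McCarty relation gives S = K_s·(1 + k_d·θ_c) / [θ_c·(Y·k − k_d) − 1] = 49.5 × (1 + 0.0423 × 12.0) / [12.0 × (0.485 × 8.02 − 0.0423) − 1] = 74.63 / 45.17 = 1.652 mg/L.

S ≈ 1.65 mg/L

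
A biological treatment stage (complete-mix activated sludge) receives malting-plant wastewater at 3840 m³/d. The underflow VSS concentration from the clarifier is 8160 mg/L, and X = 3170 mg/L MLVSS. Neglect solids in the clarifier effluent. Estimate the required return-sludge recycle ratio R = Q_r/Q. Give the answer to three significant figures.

R = Q_r/Q = X/(X_r − X) = 3170 / (8160 − 3170) = 0.6353.

R ≈ 0.635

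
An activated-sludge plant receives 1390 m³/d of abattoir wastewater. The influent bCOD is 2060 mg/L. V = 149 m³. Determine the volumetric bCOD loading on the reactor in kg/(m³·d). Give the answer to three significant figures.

Volumetric loading L_v = Q·S₀ / V = 1390 × 2060 g/m³ / 149.0 m³ = 19217 g/(m³·d) = 19.22 kg bCOD/(m³·d).

L_v ≈ 19.2 kg bCOD/(m³·d)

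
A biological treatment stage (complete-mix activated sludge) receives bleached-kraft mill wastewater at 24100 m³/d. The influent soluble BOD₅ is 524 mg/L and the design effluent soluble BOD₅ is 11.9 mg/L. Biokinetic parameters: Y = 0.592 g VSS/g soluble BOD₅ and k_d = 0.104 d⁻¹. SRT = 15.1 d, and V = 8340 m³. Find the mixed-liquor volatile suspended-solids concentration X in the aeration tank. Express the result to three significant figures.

X ≈ 5150 mg/L

X = Y·Q·ΔS·θ_c / [V·(1 + k_d θ_c)] = 0.592 × 24100 × (524 − 11.9) × 15.1 / [8340 × (1 + 0.104 × 15.1)] = 5146 mg/L.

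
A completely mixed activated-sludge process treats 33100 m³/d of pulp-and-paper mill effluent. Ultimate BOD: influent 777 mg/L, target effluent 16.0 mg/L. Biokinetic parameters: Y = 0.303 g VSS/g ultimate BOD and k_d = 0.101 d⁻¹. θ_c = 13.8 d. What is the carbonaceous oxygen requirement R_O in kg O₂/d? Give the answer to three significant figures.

R_O ≈ 20700 kg O₂/d

Observed yield with endogenous decay: Y_obs = Y / (1 + k_d·θ_c) = 0.303 / (1 + 0.101 × 13.8) = 0.303 / 2.394 = 0.1266 g VSS/g ultimate BOD.
Substrate removed = Q·(S₀ − S) = 33100 m³/d × (777 − 16.0) g/m³ = 2.52×10^7 g/d = 25189 kg/d.
Biomass synthesised: P_X = Y_obs × 25189 = 3188 kg VSS/d.
Carbonaceous O₂ demand = substrate oxidised − cell-mass equivalent = 25189 − 1.42 × 3188 = 20662 kg O₂/d.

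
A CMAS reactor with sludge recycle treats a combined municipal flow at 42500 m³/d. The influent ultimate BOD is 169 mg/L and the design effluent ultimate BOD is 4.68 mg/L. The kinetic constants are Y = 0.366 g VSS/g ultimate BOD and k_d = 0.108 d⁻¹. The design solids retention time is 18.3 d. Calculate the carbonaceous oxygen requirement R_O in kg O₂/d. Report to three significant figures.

Correct the yield for decay: Y_obs = Y/(1 + k_d θ_c) = 0.366 / (1 + 0.108 × 18.3) = 0.366 / 2.976 = 0.1230.
Substrate removed = Q·(S₀ − S) = 42500 m³/d × (169 − 4.68) g/m³ = 6.98×10^6 g/d = 6984 kg/d.
Net sludge production P_X = 0.1230 × 6984 = 858.8 kg VSS/d.
R_O = Q·ΔS − 1.42 P_X = 6984 − 1219 = 5764 kg O₂/d.

R_O ≈ 5760 kg O₂/d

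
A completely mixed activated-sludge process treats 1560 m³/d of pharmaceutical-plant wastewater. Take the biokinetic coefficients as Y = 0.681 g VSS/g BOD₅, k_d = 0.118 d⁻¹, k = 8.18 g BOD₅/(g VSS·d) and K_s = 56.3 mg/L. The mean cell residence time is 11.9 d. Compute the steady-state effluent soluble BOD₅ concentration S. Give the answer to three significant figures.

S ≈ 2.12 mg/L

From the Monod/SRT balance for a CMAS, S = K_s·(1+k_d θ_c)/[θ_c·(Y k − k_d) − 1] = 56.3 × (1 + 0.118 × 11.9) / [11.9 × (0.681 × 8.18 − 0.118) − 1] = 135.4 / 63.89 = 2.119 mg/L.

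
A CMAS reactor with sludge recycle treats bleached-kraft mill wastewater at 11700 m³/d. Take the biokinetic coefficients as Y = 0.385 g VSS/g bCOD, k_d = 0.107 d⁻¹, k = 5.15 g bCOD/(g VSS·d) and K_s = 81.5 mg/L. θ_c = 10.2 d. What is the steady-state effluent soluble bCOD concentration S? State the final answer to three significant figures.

For a completely mixed reactor with recycle the Lawrence–McCarty relation gives S = K_s·(1 + k_d·θ_c) / [θ_c·(Y·k − k_d) − 1] = 81.5 × (1 + 0.107 × 10.2) / [10.2 × (0.385 × 5.15 − 0.107) − 1] = 170.4 / 18.13 = 9.400 mg/L.

S ≈ 9.40 mg/L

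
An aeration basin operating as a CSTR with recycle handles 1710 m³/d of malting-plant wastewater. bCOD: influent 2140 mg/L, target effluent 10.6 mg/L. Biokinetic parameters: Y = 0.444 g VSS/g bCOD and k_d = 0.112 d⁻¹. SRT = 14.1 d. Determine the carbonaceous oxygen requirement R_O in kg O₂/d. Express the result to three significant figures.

R_O ≈ 2750 kg O₂/d

Correct the yield for decay: Y_obs = Y/(1 + k_d θ_c) = 0.444 / (1 + 0.112 × 14.1) = 0.444 / 2.579 = 0.1721.
Substrate removed = Q·(S₀ − S) = 1710 m³/d × (2140 − 10.6) g/m³ = 3.64×10^6 g/d = 3641 kg/d.
P_X = Y_obs·Q·(S₀ − S) = 0.1721 × 3641 = 626.8 kg VSS/d.
R_O = Q·ΔS − 1.42 P_X = 3641 − 890.1 = 2751 kg O₂/d.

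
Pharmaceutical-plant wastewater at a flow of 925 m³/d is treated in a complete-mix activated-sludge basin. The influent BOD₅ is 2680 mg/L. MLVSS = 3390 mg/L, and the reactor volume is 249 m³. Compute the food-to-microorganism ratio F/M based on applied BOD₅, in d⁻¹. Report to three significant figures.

F/M = applied load / biomass = Q·S₀/(V·X) = 925 × 2680 / (249.0 × 3390) = 2.937 d⁻¹.

F/M ≈ 2.94 d⁻¹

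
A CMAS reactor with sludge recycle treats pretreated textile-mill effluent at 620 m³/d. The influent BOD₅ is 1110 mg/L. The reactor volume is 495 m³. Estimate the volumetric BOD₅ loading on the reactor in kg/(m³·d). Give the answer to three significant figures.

L_v ≈ 1.39 kg BOD₅/(m³·d)

L_v = Q S₀ / V = 620 × 1110 × 10⁻³ / 495.0 = 1.390 kg/(m³·d).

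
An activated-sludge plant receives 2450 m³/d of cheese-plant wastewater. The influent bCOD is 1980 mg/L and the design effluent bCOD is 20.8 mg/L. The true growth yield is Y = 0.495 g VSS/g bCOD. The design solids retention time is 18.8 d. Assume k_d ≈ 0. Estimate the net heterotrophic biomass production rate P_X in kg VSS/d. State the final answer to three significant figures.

No decay correction is needed, so Y_obs = Y = 0.495.
Q·(S₀ − S) = 2450 × (1980 − 20.8) × 10⁻³ = 4800 kg/d removed.
P_X = Y_obs · Q(S₀ − S) = 0.4950 × 4800 = 2376 kg VSS/d.

P_X ≈ 2380 kg VSS/d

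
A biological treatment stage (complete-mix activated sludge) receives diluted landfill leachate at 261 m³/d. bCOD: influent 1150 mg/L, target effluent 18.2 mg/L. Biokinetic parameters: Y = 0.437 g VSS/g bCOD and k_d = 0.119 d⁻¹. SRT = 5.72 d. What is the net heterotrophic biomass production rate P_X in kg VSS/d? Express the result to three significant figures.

The observed yield is Y_obs = Y/(1 + k_d·θ_c) = 0.437 / (1 + 0.119 × 5.72) = 0.437 / 1.681 = 0.2600 g VSS per g bCOD removed.
Mass of bCOD removed per day: Q(S₀ − S) = 261 × 1132 g/m³ = 295.4 kg/d.
Biomass produced: P_X = Y_obs·Q·ΔS = 0.2600 × 295.4 ≈ 76.81 kg VSS/d.

P_X ≈ 76.8 kg VSS/d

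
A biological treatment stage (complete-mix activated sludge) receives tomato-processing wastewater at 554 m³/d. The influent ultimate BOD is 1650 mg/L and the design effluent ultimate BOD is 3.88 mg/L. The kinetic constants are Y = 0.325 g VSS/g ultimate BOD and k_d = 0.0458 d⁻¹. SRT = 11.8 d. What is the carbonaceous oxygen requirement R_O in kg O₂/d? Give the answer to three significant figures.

Correct the yield for decay: Y_obs = Y/(1 + k_d θ_c) = 0.325 / (1 + 0.0458 × 11.8) = 0.325 / 1.540 = 0.2110.
Substrate removed = Q·(S₀ − S) = 554 m³/d × (1650 − 3.88) g/m³ = 9.12×10^5 g/d = 912.0 kg/d.
Net sludge production P_X = 0.2110 × 912.0 = 192.4 kg VSS/d.
R_O = Q·ΔS − 1.42 P_X = 912.0 − 273.2 = 638.7 kg O₂/d.

R_O ≈ 639 kg O₂/d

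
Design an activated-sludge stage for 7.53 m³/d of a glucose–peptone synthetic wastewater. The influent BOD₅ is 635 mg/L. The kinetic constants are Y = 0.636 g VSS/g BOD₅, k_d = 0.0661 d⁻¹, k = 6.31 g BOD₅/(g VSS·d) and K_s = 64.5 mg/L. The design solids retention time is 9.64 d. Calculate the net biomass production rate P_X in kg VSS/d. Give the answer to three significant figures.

P_X ≈ 1.85 kg VSS/d

From the Monod/SRT balance for a CMAS, S = K_s·(1+k_d θ_c)/[θ_c·(Y k − k_d) − 1] = 64.5 × (1 + 0.0661 × 9.64) / [9.64 × (0.636 × 6.31 − 0.0661) − 1] = 105.6 / 37.05 = 2.850 mg/L.
The observed yield is Y_obs = Y/(1 + k_d·θ_c) = 0.636 / (1 + 0.0661 × 9.64) = 0.636 / 1.637 = 0.3885 g VSS per g BOD₅ removed.
Q·(S₀ − S) = 7.53 × (635 − 2.85) × 10⁻³ = 4.760 kg/d removed.
P_X = Y_obs · Q(S₀ − S) = 0.3885 × 4.760 = 1.849 kg VSS/d.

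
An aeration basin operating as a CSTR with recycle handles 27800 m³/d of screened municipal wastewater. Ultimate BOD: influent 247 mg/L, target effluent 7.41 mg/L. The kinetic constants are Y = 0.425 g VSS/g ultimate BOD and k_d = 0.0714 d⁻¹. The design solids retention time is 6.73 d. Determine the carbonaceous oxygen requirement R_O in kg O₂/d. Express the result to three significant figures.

Correct the yield for decay: Y_obs = Y/(1 + k_d θ_c) = 0.425 / (1 + 0.0714 × 6.73) = 0.425 / 1.481 = 0.2871.
ΔS = 247 − 7.41 = 239.6 mg/L, so the substrate removal rate is 27800 × 239.6/1000 = 6661 kg ultimate BOD/d.
Biomass synthesised: P_X = Y_obs × 6661 = 1912 kg VSS/d.
R_O = Q·(S₀ − S) − 1.42·P_X = 6661 − 1.42 × 1912 = 3946 kg O₂/d.

R_O ≈ 3950 kg O₂/d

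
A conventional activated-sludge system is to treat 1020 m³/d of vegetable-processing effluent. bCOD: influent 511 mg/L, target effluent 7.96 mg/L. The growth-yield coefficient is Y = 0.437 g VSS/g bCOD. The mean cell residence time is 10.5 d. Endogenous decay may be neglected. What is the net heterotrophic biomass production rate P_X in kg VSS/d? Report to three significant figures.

P_X ≈ 224 kg VSS/d

With endogenous decay neglected, the observed yield equals the true yield: Y_obs = Y = 0.437 g VSS/g bCOD.
Mass of bCOD removed per day: Q(S₀ − S) = 1020 × 503.0 g/m³ = 513.1 kg/d.
Net biomass production P_X = Y_obs × Q·(S₀ − S) = 0.4370 × 513.1 = 224.2 kg VSS/d.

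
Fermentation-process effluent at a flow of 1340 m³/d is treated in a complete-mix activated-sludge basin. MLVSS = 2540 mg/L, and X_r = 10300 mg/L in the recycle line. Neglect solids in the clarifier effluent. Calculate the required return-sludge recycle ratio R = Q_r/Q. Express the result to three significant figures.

Mass balance around the secondary clarifier (neglecting effluent solids): R = X / (X_r − X) = 2540 / (10300 − 2540) = 0.3273.

R ≈ 0.327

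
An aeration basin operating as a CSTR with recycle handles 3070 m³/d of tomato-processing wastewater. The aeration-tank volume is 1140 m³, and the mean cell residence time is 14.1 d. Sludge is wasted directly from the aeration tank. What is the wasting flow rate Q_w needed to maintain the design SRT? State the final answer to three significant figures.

Q_w ≈ 80.9 m³/d

Wasting from the aeration tank: Q_w = V / θ_c = 1140 / 14.1 = 80.85 m³/d.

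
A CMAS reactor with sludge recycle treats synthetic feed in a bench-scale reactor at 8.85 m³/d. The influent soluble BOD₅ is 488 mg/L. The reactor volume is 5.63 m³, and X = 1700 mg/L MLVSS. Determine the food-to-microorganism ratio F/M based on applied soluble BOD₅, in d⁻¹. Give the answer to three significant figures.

F/M ≈ 0.451 d⁻¹

F/M = applied load / biomass = Q·S₀/(V·X) = 8.85 × 488 / (5.630 × 1700) = 0.4512 d⁻¹.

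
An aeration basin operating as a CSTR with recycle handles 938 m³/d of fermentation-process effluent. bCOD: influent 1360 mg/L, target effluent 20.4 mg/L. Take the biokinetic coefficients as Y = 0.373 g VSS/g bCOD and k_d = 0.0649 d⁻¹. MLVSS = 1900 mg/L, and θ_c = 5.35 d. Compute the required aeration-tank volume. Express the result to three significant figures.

V ≈ 980 m³

Rearranging the biomass balance for a CMAS with decay, V = Y·Q·ΔS·θ_c / [X·(1+k_d θ_c)] = 0.373 × 938 × (1360 − 20.4) × 5.35 / [1900 × (1 + 0.0649 × 5.35)] = 2.51×10^6 / 2560 = 979.6 m³.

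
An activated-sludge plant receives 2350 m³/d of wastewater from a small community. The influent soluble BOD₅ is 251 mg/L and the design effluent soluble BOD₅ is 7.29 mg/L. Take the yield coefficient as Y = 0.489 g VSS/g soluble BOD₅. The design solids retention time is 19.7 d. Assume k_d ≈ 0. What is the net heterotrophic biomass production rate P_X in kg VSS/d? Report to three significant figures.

Since k_d ≈ 0, Y_obs = Y = 0.489 g VSS/g soluble BOD₅.
Mass of soluble BOD₅ removed per day: Q(S₀ − S) = 2350 × 243.7 g/m³ = 572.7 kg/d.
P_X = Y_obs · Q(S₀ − S) = 0.4890 × 572.7 = 280.1 kg VSS/d.

P_X ≈ 280 kg VSS/d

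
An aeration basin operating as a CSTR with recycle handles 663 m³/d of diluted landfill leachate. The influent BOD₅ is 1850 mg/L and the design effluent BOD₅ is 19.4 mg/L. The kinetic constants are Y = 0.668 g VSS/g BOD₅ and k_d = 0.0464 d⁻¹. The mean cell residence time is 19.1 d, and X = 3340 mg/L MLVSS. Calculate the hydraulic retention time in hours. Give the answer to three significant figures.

τ ≈ 89.0 h

Steady-state biomass mass balance: V·X·(1 + k_d·θ_c) = Y·Q·(S₀ − S)·θ_c, so V = 0.668 × 663 × (1850 − 19.4) × 19.1 / [3340 × (1 + 0.0464 × 19.1)] = 1.55×10^7 / 6300 = 2458 m³.
Hydraulic retention time τ = V/Q = 2458 / 663 = 3.707 d = 88.98 h.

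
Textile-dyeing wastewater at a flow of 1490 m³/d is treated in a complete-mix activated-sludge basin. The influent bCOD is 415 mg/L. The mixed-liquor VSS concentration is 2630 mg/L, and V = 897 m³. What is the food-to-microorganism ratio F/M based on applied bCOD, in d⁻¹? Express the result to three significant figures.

Food-to-microorganism ratio F/M = Q S₀ / (V X) = 1490 × 415 / (897.0 × 2630) = 0.2621 d⁻¹.

F/M ≈ 0.262 d⁻¹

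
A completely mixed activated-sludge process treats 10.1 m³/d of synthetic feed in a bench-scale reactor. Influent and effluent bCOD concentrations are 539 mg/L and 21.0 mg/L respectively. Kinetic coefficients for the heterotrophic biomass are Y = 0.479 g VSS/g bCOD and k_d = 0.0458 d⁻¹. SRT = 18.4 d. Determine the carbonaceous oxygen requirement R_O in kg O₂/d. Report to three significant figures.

Correct the yield for decay: Y_obs = Y/(1 + k_d θ_c) = 0.479 / (1 + 0.0458 × 18.4) = 0.479 / 1.843 = 0.2599.
ΔS = 539 − 21.0 = 518.0 mg/L, so the substrate removal rate is 10.1 × 518.0/1000 = 5.232 kg bCOD/d.
Biomass synthesised: P_X = Y_obs × 5.232 = 1.360 kg VSS/d.
Carbonaceous O₂ demand = substrate oxidised − cell-mass equivalent = 5.232 − 1.42 × 1.360 = 3.301 kg O₂/d.

R_O ≈ 3.30 kg O₂/d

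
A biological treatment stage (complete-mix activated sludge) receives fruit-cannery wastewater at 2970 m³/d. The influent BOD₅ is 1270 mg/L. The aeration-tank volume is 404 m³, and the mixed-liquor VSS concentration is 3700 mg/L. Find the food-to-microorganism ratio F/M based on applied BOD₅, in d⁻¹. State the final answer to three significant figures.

F/M ≈ 2.52 d⁻¹

Food-to-microorganism ratio F/M = Q S₀ / (V X) = 2970 × 1270 / (404.0 × 3700) = 2.523 d⁻¹.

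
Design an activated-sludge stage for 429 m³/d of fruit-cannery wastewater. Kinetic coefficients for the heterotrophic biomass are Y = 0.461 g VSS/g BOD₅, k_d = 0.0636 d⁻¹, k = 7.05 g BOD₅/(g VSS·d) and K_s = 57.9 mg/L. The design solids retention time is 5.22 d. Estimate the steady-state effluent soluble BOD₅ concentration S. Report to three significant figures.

S ≈ 4.93 mg/L

Effluent substrate depends only on kinetics and SRT: S = K_s(1 + k_d θ_c) / [θ_c(Yk − k_d) − 1] = 57.9 × (1 + 0.0636 × 5.22) / [5.22 × (0.461 × 7.05 − 0.0636) − 1] = 77.12 / 15.63 = 4.933 mg/L.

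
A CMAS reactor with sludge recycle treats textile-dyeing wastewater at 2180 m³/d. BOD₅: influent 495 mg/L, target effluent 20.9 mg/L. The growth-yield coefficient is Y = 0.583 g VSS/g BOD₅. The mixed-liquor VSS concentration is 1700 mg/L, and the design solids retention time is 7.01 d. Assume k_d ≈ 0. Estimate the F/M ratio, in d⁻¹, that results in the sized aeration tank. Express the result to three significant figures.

With k_d = 0 the design equation reduces to V = Y Q (S₀−S) θ_c / X = 0.583 × 2180 × (495 − 20.9) × 7.01 / 1700 = 2485 m³.
F/M = Q·S₀ / (V·X) = 2180 × 495 / (2485 × 1700) = 0.2555 g BOD₅·(g VSS·d)⁻¹.

F/M ≈ 0.255 d⁻¹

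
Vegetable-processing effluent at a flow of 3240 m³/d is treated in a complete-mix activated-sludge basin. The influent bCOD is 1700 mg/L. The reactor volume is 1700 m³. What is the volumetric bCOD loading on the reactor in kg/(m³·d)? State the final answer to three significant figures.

L_v = Q S₀ / V = 3240 × 1700 × 10⁻³ / 1700 = 3.240 kg/(m³·d).

L_v ≈ 3.24 kg bCOD/(m³·d)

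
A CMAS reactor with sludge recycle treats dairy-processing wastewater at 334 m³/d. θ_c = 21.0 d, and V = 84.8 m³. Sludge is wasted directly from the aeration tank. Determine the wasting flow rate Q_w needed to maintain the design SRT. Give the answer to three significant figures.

With mixed-liquor wasting, θ_c = V/Q_w, so Q_w = V/θ_c = 84.80/21.0 = 4.038 m³/d.

Q_w ≈ 4.04 m³/d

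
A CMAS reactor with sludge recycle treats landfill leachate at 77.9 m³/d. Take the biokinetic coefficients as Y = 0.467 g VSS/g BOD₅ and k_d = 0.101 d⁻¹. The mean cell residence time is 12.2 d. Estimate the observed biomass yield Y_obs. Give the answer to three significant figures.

Observed yield with endogenous decay: Y_obs = Y / (1 + k_d·θ_c) = 0.467 / (1 + 0.101 × 12.2) = 0.467 / 2.232 = 0.2092 g VSS/g BOD₅.

Y_obs ≈ 0.209 g VSS/g BOD₅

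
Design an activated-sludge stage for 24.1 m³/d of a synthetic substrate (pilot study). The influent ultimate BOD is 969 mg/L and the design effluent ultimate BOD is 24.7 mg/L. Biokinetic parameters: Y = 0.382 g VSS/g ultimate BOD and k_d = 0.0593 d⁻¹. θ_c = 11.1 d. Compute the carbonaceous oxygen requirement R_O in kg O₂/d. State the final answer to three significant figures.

The observed yield is Y_obs = Y/(1 + k_d·θ_c) = 0.382 / (1 + 0.0593 × 11.1) = 0.382 / 1.658 = 0.2304 g VSS per g ultimate BOD removed.
Mass of ultimate BOD removed per day: Q(S₀ − S) = 24.1 × 944.3 g/m³ = 22.76 kg/d.
Net sludge production P_X = 0.2304 × 22.76 = 5.243 kg VSS/d.
R_O = Q·(S₀ − S) − 1.42·P_X = 22.76 − 1.42 × 5.243 = 15.31 kg O₂/d.

R_O ≈ 15.3 kg O₂/d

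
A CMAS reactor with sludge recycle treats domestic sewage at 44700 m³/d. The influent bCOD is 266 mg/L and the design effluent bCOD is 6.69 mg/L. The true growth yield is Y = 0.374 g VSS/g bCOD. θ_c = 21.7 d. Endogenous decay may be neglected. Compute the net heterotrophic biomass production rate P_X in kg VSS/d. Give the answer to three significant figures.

Since k_d ≈ 0, Y_obs = Y = 0.374 g VSS/g bCOD.
Q·(S₀ − S) = 44700 × (266 − 6.69) × 10⁻³ = 11591 kg/d removed.
Net biomass production P_X = Y_obs × Q·(S₀ − S) = 0.3740 × 11591 = 4335 kg VSS/d.

P_X ≈ 4340 kg VSS/d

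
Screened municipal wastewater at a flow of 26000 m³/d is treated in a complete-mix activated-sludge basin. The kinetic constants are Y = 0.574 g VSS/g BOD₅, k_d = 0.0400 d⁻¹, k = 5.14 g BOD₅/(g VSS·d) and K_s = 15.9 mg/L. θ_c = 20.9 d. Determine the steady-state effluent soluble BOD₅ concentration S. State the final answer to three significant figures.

From the Monod/SRT balance for a CMAS, S = K_s·(1+k_d θ_c)/[θ_c·(Y k − k_d) − 1] = 15.9 × (1 + 0.0400 × 20.9) / [20.9 × (0.574 × 5.14 − 0.0400) − 1] = 29.19 / 59.83 = 0.4880 mg/L.

S ≈ 0.488 mg/L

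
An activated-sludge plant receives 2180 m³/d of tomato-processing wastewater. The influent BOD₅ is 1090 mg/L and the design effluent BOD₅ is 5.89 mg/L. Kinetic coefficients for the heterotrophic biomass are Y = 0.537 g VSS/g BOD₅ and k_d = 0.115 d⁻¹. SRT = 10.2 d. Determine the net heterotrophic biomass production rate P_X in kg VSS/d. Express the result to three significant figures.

P_X ≈ 584 kg VSS/d

The observed yield is Y_obs = Y/(1 + k_d·θ_c) = 0.537 / (1 + 0.115 × 10.2) = 0.537 / 2.173 = 0.2471 g VSS per g BOD₅ removed.
Mass of BOD₅ removed per day: Q(S₀ − S) = 2180 × 1084 g/m³ = 2363 kg/d.
Biomass produced: P_X = Y_obs·Q·ΔS = 0.2471 × 2363 ≈ 584.0 kg VSS/d.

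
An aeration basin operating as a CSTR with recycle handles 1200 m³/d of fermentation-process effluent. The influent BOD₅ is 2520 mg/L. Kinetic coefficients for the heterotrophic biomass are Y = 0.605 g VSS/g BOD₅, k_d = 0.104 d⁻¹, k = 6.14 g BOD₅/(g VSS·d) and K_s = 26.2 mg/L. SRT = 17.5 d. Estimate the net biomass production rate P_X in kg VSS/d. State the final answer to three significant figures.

Effluent substrate depends only on kinetics and SRT: S = K_s(1 + k_d θ_c) / [θ_c(Yk − k_d) − 1] = 26.2 × (1 + 0.104 × 17.5) / [17.5 × (0.605 × 6.14 − 0.104) − 1] = 73.88 / 62.19 = 1.188 mg/L.
Correct the yield for decay: Y_obs = Y/(1 + k_d θ_c) = 0.605 / (1 + 0.104 × 17.5) = 0.605 / 2.820 = 0.2145.
Substrate removed = Q·(S₀ − S) = 1200 m³/d × (2520 − 1.19) g/m³ = 3.02×10^6 g/d = 3023 kg/d.
Net biomass production P_X = Y_obs × Q·(S₀ − S) = 0.2145 × 3023 = 648.5 kg VSS/d.

P_X ≈ 648 kg VSS/d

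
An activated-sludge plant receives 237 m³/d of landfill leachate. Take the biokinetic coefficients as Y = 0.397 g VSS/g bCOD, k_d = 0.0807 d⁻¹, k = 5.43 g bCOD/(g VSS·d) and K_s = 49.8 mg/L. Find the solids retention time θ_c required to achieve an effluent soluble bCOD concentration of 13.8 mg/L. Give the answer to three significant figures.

θ_c ≈ 2.58 d

Specific growth rate at S = 13.8 mg/L: μ = YkS/(K_s+S) = 0.397·5.43·13.8/(49.8+13.8) = 0.4677 d⁻¹.
Then 1/θ_c = μ − k_d = 0.4677 − 0.0807 = 0.3870 d⁻¹, giving θ_c = 2.584 d.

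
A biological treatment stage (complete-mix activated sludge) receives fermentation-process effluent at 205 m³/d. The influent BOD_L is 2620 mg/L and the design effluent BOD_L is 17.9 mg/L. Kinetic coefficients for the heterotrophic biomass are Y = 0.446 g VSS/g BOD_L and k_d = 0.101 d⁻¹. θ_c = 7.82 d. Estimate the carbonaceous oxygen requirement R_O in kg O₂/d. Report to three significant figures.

R_O ≈ 345 kg O₂/d

The observed yield is Y_obs = Y/(1 + k_d·θ_c) = 0.446 / (1 + 0.101 × 7.82) = 0.446 / 1.790 = 0.2492 g VSS per g BOD_L removed.
Substrate removed = Q·(S₀ − S) = 205 m³/d × (2620 − 17.9) g/m³ = 5.33×10^5 g/d = 533.4 kg/d.
P_X = Y_obs·Q·(S₀ − S) = 0.2492 × 533.4 = 132.9 kg VSS/d.
Carbonaceous O₂ demand = substrate oxidised − cell-mass equivalent = 533.4 − 1.42 × 132.9 = 344.7 kg O₂/d.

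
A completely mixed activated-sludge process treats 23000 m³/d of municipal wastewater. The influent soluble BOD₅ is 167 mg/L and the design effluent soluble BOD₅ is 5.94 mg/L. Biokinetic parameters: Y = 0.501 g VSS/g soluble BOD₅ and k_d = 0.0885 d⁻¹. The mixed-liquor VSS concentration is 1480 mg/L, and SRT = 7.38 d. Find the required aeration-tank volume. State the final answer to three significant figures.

V ≈ 5600 m³

Steady-state biomass mass balance: V·X·(1 + k_d·θ_c) = Y·Q·(S₀ − S)·θ_c, so V = 0.501 × 23000 × (167 − 5.94) × 7.38 / [1480 × (1 + 0.0885 × 7.38)] = 1.37×10^7 / 2447 = 5598 m³.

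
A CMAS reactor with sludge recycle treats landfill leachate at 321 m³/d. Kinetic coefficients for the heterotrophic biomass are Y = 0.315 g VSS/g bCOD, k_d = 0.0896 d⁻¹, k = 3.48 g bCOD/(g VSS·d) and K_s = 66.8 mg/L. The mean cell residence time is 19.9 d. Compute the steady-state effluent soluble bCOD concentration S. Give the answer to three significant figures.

S ≈ 9.77 mg/L

From the Monod/SRT balance for a CMAS, S = K_s·(1+k_d θ_c)/[θ_c·(Y k − k_d) − 1] = 66.8 × (1 + 0.0896 × 19.9) / [19.9 × (0.315 × 3.48 − 0.0896) − 1] = 185.9 / 19.03 = 9.768 mg/L.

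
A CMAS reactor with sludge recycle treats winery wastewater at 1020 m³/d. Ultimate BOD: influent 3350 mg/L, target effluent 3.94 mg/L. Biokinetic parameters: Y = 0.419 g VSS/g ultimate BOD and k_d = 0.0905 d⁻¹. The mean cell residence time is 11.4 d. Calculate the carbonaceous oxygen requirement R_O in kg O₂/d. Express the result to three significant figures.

R_O ≈ 2410 kg O₂/d

The observed yield is Y_obs = Y/(1 + k_d·θ_c) = 0.419 / (1 + 0.0905 × 11.4) = 0.419 / 2.032 = 0.2062 g VSS per g ultimate BOD removed.
Mass of ultimate BOD removed per day: Q(S₀ − S) = 1020 × 3346 g/m³ = 3413 kg/d.
Biomass synthesised: P_X = Y_obs × 3413 = 703.9 kg VSS/d.
R_O = Q·(S₀ − S) − 1.42·P_X = 3413 − 1.42 × 703.9 = 2413 kg O₂/d.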